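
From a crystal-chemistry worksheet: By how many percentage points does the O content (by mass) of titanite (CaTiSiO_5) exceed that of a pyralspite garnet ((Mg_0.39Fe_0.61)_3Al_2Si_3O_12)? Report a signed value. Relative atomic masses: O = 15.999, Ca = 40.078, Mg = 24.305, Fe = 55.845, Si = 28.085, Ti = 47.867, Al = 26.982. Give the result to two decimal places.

-0.85 percentage points

M(CaTiSiO_5) = 196.025 g/mol, so wt% O = 79.995/196.025 × 100 = 40.81%.
M((Mg_0.39Fe_0.61)_3Al_2Si_3O_12) = 460.840 g/mol, so wt% O = 191.988/460.840 × 100 = 41.66%.
40.81 − 41.66 = -0.85 pp.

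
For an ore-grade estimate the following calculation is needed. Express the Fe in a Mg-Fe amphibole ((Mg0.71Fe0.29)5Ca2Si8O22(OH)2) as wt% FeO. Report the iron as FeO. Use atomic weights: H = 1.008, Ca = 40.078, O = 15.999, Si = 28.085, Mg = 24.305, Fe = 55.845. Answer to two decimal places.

12.14 wt%

M((Mg0.71Fe0.29)5Ca2Si8O22(OH)2) = 858.086 g/mol; M(FeO) = 71.844 g/mol.
Moles FeO per formula unit = 1.45 Fe ÷ 1 = 1.4500.
FeO fraction = (1.4500 × 71.844) / 858.086 = 104.174/858.086 = 0.1214.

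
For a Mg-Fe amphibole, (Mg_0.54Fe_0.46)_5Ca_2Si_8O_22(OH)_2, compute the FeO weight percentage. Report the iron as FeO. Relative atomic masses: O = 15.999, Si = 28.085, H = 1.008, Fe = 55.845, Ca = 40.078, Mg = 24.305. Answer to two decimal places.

18.67 wt%

Molar mass of (Mg_0.54Fe_0.46)_5Ca_2Si_8O_22(OH)_2 = 2.70*24.305 + 2.30*55.845 + 2*40.078 + 8*28.085 + 24*15.999 + 2*1.008 = 884.895 g/mol.
Each formula unit contains 2.30 Fe, equivalent to 2.30/1 = 2.3000 mol FeO.
M(FeO) = 1×55.845 + 1×15.999 = 71.844 g/mol.
Mass of FeO per formula unit = 2.3000 × 71.844 = 165.241 g.
FeO wt% = 165.241 / 884.895 × 100 = 18.67%.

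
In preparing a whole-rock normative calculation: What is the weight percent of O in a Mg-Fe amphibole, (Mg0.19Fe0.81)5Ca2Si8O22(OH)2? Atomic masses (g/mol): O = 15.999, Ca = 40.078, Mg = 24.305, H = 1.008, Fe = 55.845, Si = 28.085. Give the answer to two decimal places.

40.84 weight percent

Molar mass of (Mg0.19Fe0.81)5Ca2Si8O22(OH)2: 0.95·24.305 + 4.05·55.845 + 2·40.078 + 8·28.085 + 24·15.999 + 2·1.008 = 940.090 g/mol.
Mass of O per formula unit: 24 × 15.999 = 383.976 g.
Weight fraction O = 383.976 / 940.090 = 0.4084.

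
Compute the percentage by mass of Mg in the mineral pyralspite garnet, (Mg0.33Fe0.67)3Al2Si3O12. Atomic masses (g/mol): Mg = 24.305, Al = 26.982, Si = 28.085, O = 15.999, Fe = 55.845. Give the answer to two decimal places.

5.16 weight percent

Formula mass = 0.99·24.305 + 2.01·55.845 + 2·26.982 + 3·28.085 + 12·15.999 = 466.517 g/mol, of which 24.062 g is Mg.
So Mg makes up 24.062/466.517 = 0.0516 of the mass, i.e. 5.16%.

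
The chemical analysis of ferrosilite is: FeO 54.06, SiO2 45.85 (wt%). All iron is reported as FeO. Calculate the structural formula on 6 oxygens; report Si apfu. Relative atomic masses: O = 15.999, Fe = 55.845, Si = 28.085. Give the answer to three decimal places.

FeO (M=71.844): mol = 0.75246; Fe = 0.75246, O = 0.75246.
SiO2 (M=60.083): mol = 0.76311; Si = 0.76311, O = 1.52622.
ΣO = 2.27868; factor = 6/ΣO = 2.63310.
Si apfu = 0.76311 × 2.63310 = 2.009.

2.009 Si apfu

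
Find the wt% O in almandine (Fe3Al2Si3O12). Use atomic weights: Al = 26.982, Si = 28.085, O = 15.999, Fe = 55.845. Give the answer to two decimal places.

M(Fe3Al2Si3O12) = 497.742 g/mol.
O contributes 12 × 15.999 = 191.988 g per mole.
191.988/497.742 = 0.3857 → 38.57%.

38.57 wt%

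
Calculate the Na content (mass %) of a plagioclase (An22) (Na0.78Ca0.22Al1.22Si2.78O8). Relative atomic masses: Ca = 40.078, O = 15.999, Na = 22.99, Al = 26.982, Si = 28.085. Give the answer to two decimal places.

6.75 mass %

M(Na0.78Ca0.22Al1.22Si2.78O8) = 265.736 g/mol.
Na contributes 0.78 × 22.99 = 17.932 g per mole.
17.932/265.736 = 0.0675 → 6.75%.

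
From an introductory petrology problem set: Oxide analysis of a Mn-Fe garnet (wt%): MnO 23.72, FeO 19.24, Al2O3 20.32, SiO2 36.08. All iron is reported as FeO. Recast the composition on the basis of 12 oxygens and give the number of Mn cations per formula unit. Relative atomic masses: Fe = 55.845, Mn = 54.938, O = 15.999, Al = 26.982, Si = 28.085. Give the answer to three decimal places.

1.671 Mn apfu

23.72 wt% MnO ÷ 70.937 g/mol = 0.33438 mol, giving 0.33438 Mn and 0.33438 O.
19.24 wt% FeO ÷ 71.844 g/mol = 0.26780 mol, giving 0.26780 Fe and 0.26780 O.
20.32 wt% Al2O3 ÷ 101.961 g/mol = 0.19929 mol, giving 0.39858 Al and 0.59787 O.
36.08 wt% SiO2 ÷ 60.083 g/mol = 0.60050 mol, giving 0.60050 Si and 1.20100 O.
Oxygen sums to 2.40105; scaling by 12/2.40105 = 4.99781 puts the formula on 12 O.
Mn: 0.33438 × 4.99781 = 1.671 atoms per formula unit.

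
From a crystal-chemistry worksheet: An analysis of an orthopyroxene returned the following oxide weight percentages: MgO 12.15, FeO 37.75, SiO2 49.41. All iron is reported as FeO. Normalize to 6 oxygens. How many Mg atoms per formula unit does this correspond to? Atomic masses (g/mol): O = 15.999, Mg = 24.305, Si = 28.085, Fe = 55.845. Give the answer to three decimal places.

0.732 Mg apfu

12.15 wt% MgO ÷ 40.304 g/mol = 0.30146 mol, giving 0.30146 Mg and 0.30146 O.
37.75 wt% FeO ÷ 71.844 g/mol = 0.52544 mol, giving 0.52544 Fe and 0.52544 O.
49.41 wt% SiO2 ÷ 60.083 g/mol = 0.82236 mol, giving 0.82236 Si and 1.64472 O.
Oxygen sums to 2.47162; scaling by 6/2.47162 = 2.42756 puts the formula on 6 O.
Mg: 0.30146 × 2.42756 = 0.732 atoms per formula unit.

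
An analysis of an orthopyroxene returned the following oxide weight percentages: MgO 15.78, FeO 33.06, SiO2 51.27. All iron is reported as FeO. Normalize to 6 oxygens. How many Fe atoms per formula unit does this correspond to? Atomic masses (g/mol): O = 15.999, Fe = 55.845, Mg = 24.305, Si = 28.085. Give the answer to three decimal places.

MgO (M=40.304): mol = 0.39152; Mg = 0.39152, O = 0.39152.
FeO (M=71.844): mol = 0.46016; Fe = 0.46016, O = 0.46016.
SiO2 (M=60.083): mol = 0.85332; Si = 0.85332, O = 1.70664.
ΣO = 2.55832; factor = 6/ΣO = 2.34529.
Fe apfu = 0.46016 × 2.34529 = 1.079.

1.079 Fe apfu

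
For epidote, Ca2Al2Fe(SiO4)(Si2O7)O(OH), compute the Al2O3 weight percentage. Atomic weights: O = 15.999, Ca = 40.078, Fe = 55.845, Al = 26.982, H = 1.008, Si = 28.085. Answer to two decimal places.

Molar mass of Ca2Al2Fe(SiO4)(Si2O7)O(OH) = 2×40.078 + 2×26.982 + 1×55.845 + 3×28.085 + 13×15.999 + 1×1.008 = 483.215 g/mol.
Each formula unit contains 2 Al, equivalent to 2/2 = 1.0000 mol Al2O3.
M(Al2O3) = 2×26.982 + 3×15.999 = 101.961 g/mol.
Mass of Al2O3 per formula unit = 1.0000 × 101.961 = 101.961 g.
Al2O3 wt% = 101.961 / 483.215 × 100 = 21.10%.

21.10 wt%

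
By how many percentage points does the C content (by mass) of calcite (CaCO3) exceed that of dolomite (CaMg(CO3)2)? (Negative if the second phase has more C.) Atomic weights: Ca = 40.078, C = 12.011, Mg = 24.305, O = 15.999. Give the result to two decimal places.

First mineral: 12.011 g C in 100.086 g formula = 12.00 wt% C.
Second mineral: 24.022 g C in 184.399 g formula = 13.03 wt% C.
12.00% − 13.03% gives a difference of -1.03 percentage points.

-1.03 percentage points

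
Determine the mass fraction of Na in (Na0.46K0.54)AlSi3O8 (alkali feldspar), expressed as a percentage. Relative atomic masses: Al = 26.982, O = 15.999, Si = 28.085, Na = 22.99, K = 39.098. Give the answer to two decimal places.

3.90 weight percent

Formula mass = 0.46*22.99 + 0.54*39.098 + 1*26.982 + 3*28.085 + 8*15.999 = 270.917 g/mol, of which 10.575 g is Na.
So Na makes up 10.575/270.917 = 0.0390 of the mass, i.e. 3.90%.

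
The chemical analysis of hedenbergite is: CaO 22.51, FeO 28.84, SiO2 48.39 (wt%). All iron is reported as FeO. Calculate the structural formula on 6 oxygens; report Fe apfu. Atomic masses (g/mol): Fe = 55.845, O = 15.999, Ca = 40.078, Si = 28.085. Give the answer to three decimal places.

22.51 wt% CaO ÷ 56.077 g/mol = 0.40141 mol, giving 0.40141 Ca and 0.40141 O.
28.84 wt% FeO ÷ 71.844 g/mol = 0.40143 mol, giving 0.40143 Fe and 0.40143 O.
48.39 wt% SiO2 ÷ 60.083 g/mol = 0.80539 mol, giving 0.80539 Si and 1.61078 O.
Oxygen sums to 2.41362; scaling by 6/2.41362 = 2.48589 puts the formula on 6 O.
Fe: 0.40143 × 2.48589 = 0.998 atoms per formula unit.

0.998 Fe apfu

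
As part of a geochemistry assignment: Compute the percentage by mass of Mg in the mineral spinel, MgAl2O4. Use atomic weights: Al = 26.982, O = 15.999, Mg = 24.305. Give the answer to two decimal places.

17.08 wt%

Molar mass of MgAl2O4: 1×24.305 + 2×26.982 + 4×15.999 = 142.265 g/mol.
Mass of Mg per formula unit: 1 × 24.305 = 24.305 g.
Weight fraction Mg = 24.305 / 142.265 = 0.1708.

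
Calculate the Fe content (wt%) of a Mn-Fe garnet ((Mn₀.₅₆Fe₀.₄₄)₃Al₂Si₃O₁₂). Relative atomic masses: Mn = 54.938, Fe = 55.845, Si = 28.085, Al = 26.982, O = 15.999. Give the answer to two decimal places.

14.86 wt%

Formula mass = 1.68·54.938 + 1.32·55.845 + 2·26.982 + 3·28.085 + 12·15.999 = 496.218 g/mol, of which 73.715 g is Fe.
So Fe makes up 73.715/496.218 = 0.1486 of the mass, i.e. 14.86%.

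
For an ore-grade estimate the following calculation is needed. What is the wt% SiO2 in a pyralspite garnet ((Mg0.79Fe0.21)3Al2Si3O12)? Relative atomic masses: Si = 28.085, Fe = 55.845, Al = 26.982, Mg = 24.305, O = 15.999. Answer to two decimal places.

Molar mass of (Mg0.79Fe0.21)3Al2Si3O12 = 2.37·24.305 + 0.63·55.845 + 2·26.982 + 3·28.085 + 12·15.999 = 422.992 g/mol.
Each formula unit contains 3 Si, equivalent to 3/1 = 3.0000 mol SiO2.
M(SiO2) = 1×28.085 + 2×15.999 = 60.083 g/mol.
Mass of SiO2 per formula unit = 3.0000 × 60.083 = 180.249 g.
SiO2 wt% = 180.249 / 422.992 × 100 = 42.61%.

42.61 wt%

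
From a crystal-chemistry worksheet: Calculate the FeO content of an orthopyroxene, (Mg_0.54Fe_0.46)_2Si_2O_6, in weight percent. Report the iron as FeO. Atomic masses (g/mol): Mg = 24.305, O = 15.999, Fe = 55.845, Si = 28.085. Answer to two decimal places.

28.76 wt%

Formula mass = 229.791 g/mol.
0.92 Fe → 0.9200 mol FeO per formula unit; M(FeO) = 71.844, so FeO mass = 66.096 g.
66.096/229.791 × 100 = 28.76 wt%.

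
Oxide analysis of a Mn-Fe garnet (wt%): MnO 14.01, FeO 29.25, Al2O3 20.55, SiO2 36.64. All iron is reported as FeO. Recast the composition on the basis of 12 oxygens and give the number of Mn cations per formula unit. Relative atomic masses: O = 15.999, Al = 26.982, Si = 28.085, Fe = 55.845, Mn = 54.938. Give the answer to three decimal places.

MnO: 14.01/70.937 = 0.19750 mol → 0.19750 mol Mn, 0.19750 mol O.
FeO: 29.25/71.844 = 0.40713 mol → 0.40713 mol Fe, 0.40713 mol O.
Al2O3: 20.55/101.961 = 0.20155 mol → 0.40310 mol Al, 0.60465 mol O.
SiO2: 36.64/60.083 = 0.60982 mol → 0.60982 mol Si, 1.21964 mol O.
Total oxygen = 2.42892 mol. Normalization factor = 12/2.42892 = 4.94047.
Mn per 12 O = 0.19750 × 4.94047 = 0.976.

0.976 Mn apfu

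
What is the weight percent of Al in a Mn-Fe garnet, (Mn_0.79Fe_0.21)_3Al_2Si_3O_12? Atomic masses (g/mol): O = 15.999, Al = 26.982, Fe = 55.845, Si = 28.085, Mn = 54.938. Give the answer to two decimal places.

Molar mass of (Mn_0.79Fe_0.21)_3Al_2Si_3O_12: 2.37×54.938 + 0.63×55.845 + 2×26.982 + 3×28.085 + 12×15.999 = 495.592 g/mol.
Mass of Al per formula unit: 2 × 26.982 = 53.964 g.
Weight fraction Al = 53.964 / 495.592 = 0.1089.

10.89 mass %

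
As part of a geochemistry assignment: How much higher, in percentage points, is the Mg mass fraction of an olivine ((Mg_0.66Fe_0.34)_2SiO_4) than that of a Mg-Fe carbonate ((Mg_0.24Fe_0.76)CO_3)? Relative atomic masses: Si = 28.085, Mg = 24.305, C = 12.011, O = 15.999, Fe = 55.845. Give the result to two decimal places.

First mineral: 32.083 g Mg in 162.138 g formula = 19.79 wt% Mg.
Second mineral: 5.833 g Mg in 108.283 g formula = 5.39 wt% Mg.
19.79% − 5.39% gives a difference of 14.40 percentage points.

14.40 percentage points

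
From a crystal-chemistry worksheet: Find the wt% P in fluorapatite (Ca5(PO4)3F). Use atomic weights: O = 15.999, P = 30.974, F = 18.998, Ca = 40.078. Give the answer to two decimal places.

18.43 wt%

Formula mass = 5×40.078 + 3×30.974 + 12×15.999 + 1×18.998 = 504.298 g/mol, of which 92.922 g is P.
So P makes up 92.922/504.298 = 0.1843 of the mass, i.e. 18.43%.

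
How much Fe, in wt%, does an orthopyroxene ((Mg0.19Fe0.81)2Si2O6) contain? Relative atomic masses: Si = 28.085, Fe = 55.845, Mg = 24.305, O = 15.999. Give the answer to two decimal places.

35.92 wt%

Molar mass of (Mg0.19Fe0.81)2Si2O6: 0.38×24.305 + 1.62×55.845 + 2×28.085 + 6×15.999 = 251.869 g/mol.
Mass of Fe per formula unit: 1.62 × 55.845 = 90.469 g.
Weight fraction Fe = 90.469 / 251.869 = 0.3592.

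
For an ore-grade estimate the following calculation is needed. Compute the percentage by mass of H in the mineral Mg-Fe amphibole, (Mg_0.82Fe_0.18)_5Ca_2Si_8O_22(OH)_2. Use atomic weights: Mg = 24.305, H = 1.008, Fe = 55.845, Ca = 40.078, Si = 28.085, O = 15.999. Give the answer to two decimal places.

M((Mg_0.82Fe_0.18)_5Ca_2Si_8O_22(OH)_2) = 840.739 g/mol.
H contributes 2 × 1.008 = 2.016 g per mole.
2.016/840.739 = 0.0024 → 0.24%.

0.24 mass %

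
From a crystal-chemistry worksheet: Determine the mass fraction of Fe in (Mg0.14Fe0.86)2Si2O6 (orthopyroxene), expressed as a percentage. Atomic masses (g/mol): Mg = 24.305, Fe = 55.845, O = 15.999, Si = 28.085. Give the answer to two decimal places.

M((Mg0.14Fe0.86)2Si2O6) = 255.023 g/mol.
Fe contributes 1.72 × 55.845 = 96.053 g per mole.
96.053/255.023 = 0.3766 → 37.66%.

37.66 weight percent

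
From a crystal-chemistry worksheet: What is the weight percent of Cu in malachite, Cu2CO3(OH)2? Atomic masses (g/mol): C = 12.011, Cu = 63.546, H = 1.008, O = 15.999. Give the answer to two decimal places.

57.48 wt%

Formula mass = 2·63.546 + 1·12.011 + 5·15.999 + 2·1.008 = 221.114 g/mol, of which 127.092 g is Cu.
So Cu makes up 127.092/221.114 = 0.5748 of the mass, i.e. 57.48%.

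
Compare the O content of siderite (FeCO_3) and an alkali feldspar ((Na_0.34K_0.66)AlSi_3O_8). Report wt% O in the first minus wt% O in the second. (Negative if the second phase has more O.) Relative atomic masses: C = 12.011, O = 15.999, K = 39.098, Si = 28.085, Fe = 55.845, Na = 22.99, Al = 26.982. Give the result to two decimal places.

O in FeCO_3: molar mass 115.853 g/mol; 3×15.999 = 47.997 g → 41.43 wt%.
O in (Na_0.34K_0.66)AlSi_3O_8: molar mass 272.850 g/mol; 8×15.999 = 127.992 g → 46.91 wt%.
Difference = 41.43 − 46.91 = -5.48 percentage points.

-5.48 percentage points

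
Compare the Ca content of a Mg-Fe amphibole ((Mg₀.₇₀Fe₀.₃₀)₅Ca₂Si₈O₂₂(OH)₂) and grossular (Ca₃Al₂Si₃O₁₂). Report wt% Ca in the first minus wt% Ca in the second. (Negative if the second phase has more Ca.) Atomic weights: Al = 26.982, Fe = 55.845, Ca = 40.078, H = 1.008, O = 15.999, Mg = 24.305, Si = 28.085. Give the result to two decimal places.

Ca in (Mg₀.₇₀Fe₀.₃₀)₅Ca₂Si₈O₂₂(OH)₂: molar mass 859.663 g/mol; 2×40.078 = 80.156 g → 9.32 wt%.
Ca in Ca₃Al₂Si₃O₁₂: molar mass 450.441 g/mol; 3×40.078 = 120.234 g → 26.69 wt%.
Difference = 9.32 − 26.69 = -17.37 percentage points.

-17.37 percentage points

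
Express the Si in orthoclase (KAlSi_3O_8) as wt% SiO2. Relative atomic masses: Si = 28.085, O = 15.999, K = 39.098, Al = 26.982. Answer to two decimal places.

Molar mass of KAlSi_3O_8 = 1·39.098 + 1·26.982 + 3·28.085 + 8·15.999 = 278.327 g/mol.
Each formula unit contains 3 Si, equivalent to 3/1 = 3.0000 mol SiO2.
M(SiO2) = 1×28.085 + 2×15.999 = 60.083 g/mol.
Mass of SiO2 per formula unit = 3.0000 × 60.083 = 180.249 g.
SiO2 wt% = 180.249 / 278.327 × 100 = 64.76%.

64.76 wt%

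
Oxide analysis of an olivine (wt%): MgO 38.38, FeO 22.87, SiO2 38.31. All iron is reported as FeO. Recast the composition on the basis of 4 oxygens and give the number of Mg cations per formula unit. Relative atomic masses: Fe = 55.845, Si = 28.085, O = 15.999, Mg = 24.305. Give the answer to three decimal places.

MgO (M=40.304): mol = 0.95226; Mg = 0.95226, O = 0.95226.
FeO (M=71.844): mol = 0.31833; Fe = 0.31833, O = 0.31833.
SiO2 (M=60.083): mol = 0.63762; Si = 0.63762, O = 1.27524.
ΣO = 2.54583; factor = 4/ΣO = 1.57120.
Mg apfu = 0.95226 × 1.57120 = 1.496.

1.496 Mg apfu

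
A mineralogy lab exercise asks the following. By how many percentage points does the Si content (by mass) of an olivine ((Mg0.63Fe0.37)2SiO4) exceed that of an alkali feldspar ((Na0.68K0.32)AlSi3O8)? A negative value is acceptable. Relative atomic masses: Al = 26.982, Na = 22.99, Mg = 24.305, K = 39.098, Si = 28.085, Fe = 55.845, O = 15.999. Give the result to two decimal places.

-14.39 percentage points

Si in (Mg0.63Fe0.37)2SiO4: molar mass 164.031 g/mol; 1×28.085 = 28.085 g → 17.12 wt%.
Si in (Na0.68K0.32)AlSi3O8: molar mass 267.374 g/mol; 3×28.085 = 84.255 g → 31.51 wt%.
Difference = 17.12 − 31.51 = -14.39 percentage points.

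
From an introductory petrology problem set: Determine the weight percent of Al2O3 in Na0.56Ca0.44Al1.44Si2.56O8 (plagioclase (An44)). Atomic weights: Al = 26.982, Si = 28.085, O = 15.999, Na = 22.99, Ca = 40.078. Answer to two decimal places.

27.27 wt%

Formula mass = 269.252 g/mol.
1.44 Al → 0.7200 mol Al2O3 per formula unit; M(Al2O3) = 101.961, so Al2O3 mass = 73.412 g.
73.412/269.252 × 100 = 27.27 wt%.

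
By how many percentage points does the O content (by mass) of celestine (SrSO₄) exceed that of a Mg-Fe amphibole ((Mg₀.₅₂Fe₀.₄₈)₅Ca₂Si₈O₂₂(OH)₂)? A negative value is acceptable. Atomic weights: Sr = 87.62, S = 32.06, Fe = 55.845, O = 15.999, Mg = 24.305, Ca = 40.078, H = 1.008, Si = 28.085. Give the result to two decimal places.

-8.40 percentage points

First mineral: 63.996 g O in 183.676 g formula = 34.84 wt% O.
Second mineral: 383.976 g O in 888.049 g formula = 43.24 wt% O.
34.84% − 43.24% gives a difference of -8.40 percentage points.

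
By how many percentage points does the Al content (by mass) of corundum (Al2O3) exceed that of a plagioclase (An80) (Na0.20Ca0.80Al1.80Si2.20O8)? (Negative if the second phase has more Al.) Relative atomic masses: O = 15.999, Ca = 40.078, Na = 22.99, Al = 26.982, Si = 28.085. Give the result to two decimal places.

Al in Al2O3: molar mass 101.961 g/mol; 2×26.982 = 53.964 g → 52.93 wt%.
Al in Na0.20Ca0.80Al1.80Si2.20O8: molar mass 275.007 g/mol; 1.80×26.982 = 48.568 g → 17.66 wt%.
Difference = 52.93 − 17.66 = 35.27 percentage points.

35.27 percentage points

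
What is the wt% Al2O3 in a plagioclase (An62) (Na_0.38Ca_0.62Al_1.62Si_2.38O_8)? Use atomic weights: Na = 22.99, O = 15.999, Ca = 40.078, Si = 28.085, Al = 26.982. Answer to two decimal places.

Formula mass = 272.130 g/mol.
1.62 Al → 0.8100 mol Al2O3 per formula unit; M(Al2O3) = 101.961, so Al2O3 mass = 82.588 g.
82.588/272.130 × 100 = 30.35 wt%.

30.35 wt%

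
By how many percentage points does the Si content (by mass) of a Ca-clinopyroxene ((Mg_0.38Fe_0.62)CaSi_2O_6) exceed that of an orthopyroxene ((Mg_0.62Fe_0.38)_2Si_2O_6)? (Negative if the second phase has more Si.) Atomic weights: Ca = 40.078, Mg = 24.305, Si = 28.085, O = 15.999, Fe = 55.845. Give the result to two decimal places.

Si in (Mg_0.38Fe_0.62)CaSi_2O_6: molar mass 236.102 g/mol; 2×28.085 = 56.170 g → 23.79 wt%.
Si in (Mg_0.62Fe_0.38)_2Si_2O_6: molar mass 224.744 g/mol; 2×28.085 = 56.170 g → 24.99 wt%.
Difference = 23.79 − 24.99 = -1.20 percentage points.

-1.20 percentage points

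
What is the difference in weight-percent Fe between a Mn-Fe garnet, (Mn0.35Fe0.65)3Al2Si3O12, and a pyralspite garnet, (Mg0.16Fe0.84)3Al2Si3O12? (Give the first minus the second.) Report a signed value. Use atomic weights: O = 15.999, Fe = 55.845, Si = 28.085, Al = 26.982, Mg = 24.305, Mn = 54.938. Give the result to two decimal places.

First mineral: 108.898 g Fe in 496.790 g formula = 21.92 wt% Fe.
Second mineral: 140.729 g Fe in 482.603 g formula = 29.16 wt% Fe.
21.92% − 29.16% gives a difference of -7.24 percentage points.

-7.24 percentage points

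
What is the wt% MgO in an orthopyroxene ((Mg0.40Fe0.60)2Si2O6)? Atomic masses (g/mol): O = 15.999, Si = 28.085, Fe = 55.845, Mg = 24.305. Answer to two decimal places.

M((Mg0.40Fe0.60)2Si2O6) = 238.622 g/mol; M(MgO) = 40.304 g/mol.
Moles MgO per formula unit = 0.80 Mg ÷ 1 = 0.8000.
MgO fraction = (0.8000 × 40.304) / 238.622 = 32.243/238.622 = 0.1351.

13.51 wt%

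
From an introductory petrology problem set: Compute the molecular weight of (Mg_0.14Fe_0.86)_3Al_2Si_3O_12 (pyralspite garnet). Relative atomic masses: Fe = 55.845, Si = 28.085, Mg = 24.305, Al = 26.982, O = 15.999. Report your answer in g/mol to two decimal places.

484.50 g/mol

M = 0.42·24.305 + 2.58·55.845 + 2·26.982 + 3·28.085 + 12·15.999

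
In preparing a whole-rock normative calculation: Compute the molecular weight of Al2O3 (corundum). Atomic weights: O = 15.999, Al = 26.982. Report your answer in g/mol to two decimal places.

The formula mass is the sum 2*26.982 + 3*15.999.

101.96 g/mol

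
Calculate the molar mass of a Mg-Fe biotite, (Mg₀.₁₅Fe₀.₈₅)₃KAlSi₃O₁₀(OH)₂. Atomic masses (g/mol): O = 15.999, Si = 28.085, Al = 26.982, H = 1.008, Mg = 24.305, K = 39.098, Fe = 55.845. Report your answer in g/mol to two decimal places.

M = 0.45*24.305 + 2.55*55.845 + 1*39.098 + 1*26.982 + 3*28.085 + 12*15.999 + 2*1.008

497.68 g/mol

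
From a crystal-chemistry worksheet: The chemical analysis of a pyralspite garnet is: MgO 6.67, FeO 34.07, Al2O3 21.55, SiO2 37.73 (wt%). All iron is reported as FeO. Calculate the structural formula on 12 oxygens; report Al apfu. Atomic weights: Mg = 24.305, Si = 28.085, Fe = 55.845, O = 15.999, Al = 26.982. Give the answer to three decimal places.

2.005 Al apfu

MgO (M=40.304): mol = 0.16549; Mg = 0.16549, O = 0.16549.
FeO (M=71.844): mol = 0.47422; Fe = 0.47422, O = 0.47422.
Al2O3 (M=101.961): mol = 0.21136; Al = 0.42272, O = 0.63408.
SiO2 (M=60.083): mol = 0.62796; Si = 0.62796, O = 1.25592.
ΣO = 2.52971; factor = 12/ΣO = 4.74363.
Al apfu = 0.42272 × 4.74363 = 2.005.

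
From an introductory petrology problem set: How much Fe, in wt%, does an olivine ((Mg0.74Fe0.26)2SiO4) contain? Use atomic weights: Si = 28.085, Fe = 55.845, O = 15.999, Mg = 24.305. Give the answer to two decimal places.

18.49 wt%

M((Mg0.74Fe0.26)2SiO4) = 157.092 g/mol.
Fe contributes 0.52 × 55.845 = 29.039 g per mole.
29.039/157.092 = 0.1849 → 18.49%.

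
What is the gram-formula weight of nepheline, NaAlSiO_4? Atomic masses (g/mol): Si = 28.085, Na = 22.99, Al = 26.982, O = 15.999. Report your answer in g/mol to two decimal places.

142.05 g/mol

The formula mass is the sum 1·22.99 + 1·26.982 + 1·28.085 + 4·15.999.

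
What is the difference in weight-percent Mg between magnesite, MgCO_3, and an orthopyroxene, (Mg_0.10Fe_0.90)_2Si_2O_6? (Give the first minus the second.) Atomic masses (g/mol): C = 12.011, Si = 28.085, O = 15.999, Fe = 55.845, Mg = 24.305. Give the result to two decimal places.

26.94 percentage points

First mineral: 24.305 g Mg in 84.313 g formula = 28.83 wt% Mg.
Second mineral: 4.861 g Mg in 257.546 g formula = 1.89 wt% Mg.
28.83% − 1.89% gives a difference of 26.94 percentage points.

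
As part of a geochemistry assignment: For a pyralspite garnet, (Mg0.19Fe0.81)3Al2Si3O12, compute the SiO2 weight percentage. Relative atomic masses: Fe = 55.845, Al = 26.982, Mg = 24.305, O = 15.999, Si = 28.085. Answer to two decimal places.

Formula mass = 479.764 g/mol.
3 Si → 3.0000 mol SiO2 per formula unit; M(SiO2) = 60.083, so SiO2 mass = 180.249 g.
180.249/479.764 × 100 = 37.57 wt%.

37.57 wt%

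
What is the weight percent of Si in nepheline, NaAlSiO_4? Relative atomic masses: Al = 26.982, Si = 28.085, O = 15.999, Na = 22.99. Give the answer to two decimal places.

19.77 wt%

Molar mass of NaAlSiO_4: 1·22.99 + 1·26.982 + 1·28.085 + 4·15.999 = 142.053 g/mol.
Mass of Si per formula unit: 1 × 28.085 = 28.085 g.
Weight fraction Si = 28.085 / 142.053 = 0.1977.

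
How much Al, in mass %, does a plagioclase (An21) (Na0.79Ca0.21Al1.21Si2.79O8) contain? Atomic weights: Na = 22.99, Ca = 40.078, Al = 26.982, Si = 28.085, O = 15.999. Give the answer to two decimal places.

Molar mass of Na0.79Ca0.21Al1.21Si2.79O8: 0.79×22.99 + 0.21×40.078 + 1.21×26.982 + 2.79×28.085 + 8×15.999 = 265.576 g/mol.
Mass of Al per formula unit: 1.21 × 26.982 = 32.648 g.
Weight fraction Al = 32.648 / 265.576 = 0.1229.

12.29 mass %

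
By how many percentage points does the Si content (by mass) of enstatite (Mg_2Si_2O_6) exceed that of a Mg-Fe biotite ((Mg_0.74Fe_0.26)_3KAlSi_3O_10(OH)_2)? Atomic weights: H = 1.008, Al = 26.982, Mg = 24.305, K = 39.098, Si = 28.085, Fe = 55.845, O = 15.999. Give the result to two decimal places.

8.91 percentage points

First mineral: 56.170 g Si in 200.774 g formula = 27.98 wt% Si.
Second mineral: 84.255 g Si in 441.855 g formula = 19.07 wt% Si.
27.98% − 19.07% gives a difference of 8.91 percentage points.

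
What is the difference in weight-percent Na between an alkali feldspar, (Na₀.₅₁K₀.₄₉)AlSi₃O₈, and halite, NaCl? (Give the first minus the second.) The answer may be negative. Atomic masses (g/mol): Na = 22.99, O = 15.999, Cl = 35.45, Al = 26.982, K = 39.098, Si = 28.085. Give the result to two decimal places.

-35.00 percentage points

First mineral: 11.725 g Na in 270.112 g formula = 4.34 wt% Na.
Second mineral: 22.990 g Na in 58.440 g formula = 39.34 wt% Na.
4.34% − 39.34% gives a difference of -35.00 percentage points.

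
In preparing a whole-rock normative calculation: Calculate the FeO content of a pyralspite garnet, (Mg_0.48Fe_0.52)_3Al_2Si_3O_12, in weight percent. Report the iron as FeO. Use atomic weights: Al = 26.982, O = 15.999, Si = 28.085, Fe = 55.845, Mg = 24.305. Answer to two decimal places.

Formula mass = 452.324 g/mol.
1.56 Fe → 1.5600 mol FeO per formula unit; M(FeO) = 71.844, so FeO mass = 112.077 g.
112.077/452.324 × 100 = 24.78 wt%.

24.78 wt%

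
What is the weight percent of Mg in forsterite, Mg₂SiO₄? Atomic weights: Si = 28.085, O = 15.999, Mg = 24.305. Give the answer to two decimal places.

Formula mass = 2·24.305 + 1·28.085 + 4·15.999 = 140.691 g/mol, of which 48.610 g is Mg.
So Mg makes up 48.610/140.691 = 0.3455 of the mass, i.e. 34.55%.

34.55 weight percent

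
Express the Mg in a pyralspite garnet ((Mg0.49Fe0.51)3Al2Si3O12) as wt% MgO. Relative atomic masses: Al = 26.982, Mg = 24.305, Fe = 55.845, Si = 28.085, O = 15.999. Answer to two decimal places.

Formula mass = 451.378 g/mol.
1.47 Mg → 1.4700 mol MgO per formula unit; M(MgO) = 40.304, so MgO mass = 59.247 g.
59.247/451.378 × 100 = 13.13 wt%.

13.13 wt%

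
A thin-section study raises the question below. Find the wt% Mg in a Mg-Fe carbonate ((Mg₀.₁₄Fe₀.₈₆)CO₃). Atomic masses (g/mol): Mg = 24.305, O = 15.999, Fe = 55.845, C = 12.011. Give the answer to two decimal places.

M((Mg₀.₁₄Fe₀.₈₆)CO₃) = 111.437 g/mol.
Mg contributes 0.14 × 24.305 = 3.403 g per mole.
3.403/111.437 = 0.0305 → 3.05%.

3.05 mass %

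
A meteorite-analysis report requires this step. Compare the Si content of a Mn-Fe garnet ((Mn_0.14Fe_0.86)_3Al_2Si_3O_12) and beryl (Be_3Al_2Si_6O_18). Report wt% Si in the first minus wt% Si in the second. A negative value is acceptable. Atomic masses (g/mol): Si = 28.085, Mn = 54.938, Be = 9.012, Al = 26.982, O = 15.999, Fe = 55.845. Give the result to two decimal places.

-14.41 percentage points

First mineral: 84.255 g Si in 497.361 g formula = 16.94 wt% Si.
Second mineral: 168.510 g Si in 537.492 g formula = 31.35 wt% Si.
16.94% − 31.35% gives a difference of -14.41 percentage points.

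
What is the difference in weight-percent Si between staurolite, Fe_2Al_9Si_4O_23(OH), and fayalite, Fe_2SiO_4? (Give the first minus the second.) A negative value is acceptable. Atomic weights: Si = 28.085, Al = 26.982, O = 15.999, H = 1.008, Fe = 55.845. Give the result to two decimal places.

Si in Fe_2Al_9Si_4O_23(OH): molar mass 851.852 g/mol; 4×28.085 = 112.340 g → 13.19 wt%.
Si in Fe_2SiO_4: molar mass 203.771 g/mol; 1×28.085 = 28.085 g → 13.78 wt%.
Difference = 13.19 − 13.78 = -0.59 percentage points.

-0.59 percentage points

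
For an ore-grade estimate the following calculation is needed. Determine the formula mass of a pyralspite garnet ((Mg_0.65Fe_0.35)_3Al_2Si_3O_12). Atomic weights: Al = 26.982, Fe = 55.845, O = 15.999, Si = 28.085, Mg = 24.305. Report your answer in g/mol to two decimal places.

M = 1.95(24.305) + 1.05(55.845) + 2(26.982) + 3(28.085) + 12(15.999)

436.24 g/mol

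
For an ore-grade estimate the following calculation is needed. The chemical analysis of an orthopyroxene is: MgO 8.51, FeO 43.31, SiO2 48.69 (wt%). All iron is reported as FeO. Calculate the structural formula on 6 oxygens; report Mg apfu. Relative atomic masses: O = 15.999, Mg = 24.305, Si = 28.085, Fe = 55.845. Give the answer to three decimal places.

MgO (M=40.304): mol = 0.21115; Mg = 0.21115, O = 0.21115.
FeO (M=71.844): mol = 0.60283; Fe = 0.60283, O = 0.60283.
SiO2 (M=60.083): mol = 0.81038; Si = 0.81038, O = 1.62076.
ΣO = 2.43474; factor = 6/ΣO = 2.46433.
Mg apfu = 0.21115 × 2.46433 = 0.520.

0.520 Mg apfu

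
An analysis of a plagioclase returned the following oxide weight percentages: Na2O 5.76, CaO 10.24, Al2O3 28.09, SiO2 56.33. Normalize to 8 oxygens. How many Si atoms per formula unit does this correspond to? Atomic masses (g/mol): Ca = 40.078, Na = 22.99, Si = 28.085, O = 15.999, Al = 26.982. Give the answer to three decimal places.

Na2O: 5.76/61.979 = 0.09293 mol → 0.18586 mol Na, 0.09293 mol O.
CaO: 10.24/56.077 = 0.18261 mol → 0.18261 mol Ca, 0.18261 mol O.
Al2O3: 28.09/101.961 = 0.27550 mol → 0.55100 mol Al, 0.82650 mol O.
SiO2: 56.33/60.083 = 0.93754 mol → 0.93754 mol Si, 1.87508 mol O.
Total oxygen = 2.97712 mol. Normalization factor = 8/2.97712 = 2.68716.
Si per 8 O = 0.93754 × 2.68716 = 2.519.

2.519 Si apfu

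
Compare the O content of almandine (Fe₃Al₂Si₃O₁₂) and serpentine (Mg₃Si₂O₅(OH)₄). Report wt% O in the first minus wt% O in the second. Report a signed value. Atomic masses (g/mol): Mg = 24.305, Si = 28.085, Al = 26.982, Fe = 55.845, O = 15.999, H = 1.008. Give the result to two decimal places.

First mineral: 191.988 g O in 497.742 g formula = 38.57 wt% O.
Second mineral: 143.991 g O in 277.108 g formula = 51.96 wt% O.
38.57% − 51.96% gives a difference of -13.39 percentage points.

-13.39 percentage points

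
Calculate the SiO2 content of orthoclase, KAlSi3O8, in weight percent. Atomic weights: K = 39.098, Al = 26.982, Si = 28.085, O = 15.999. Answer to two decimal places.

Molar mass of KAlSi3O8 = 1×39.098 + 1×26.982 + 3×28.085 + 8×15.999 = 278.327 g/mol.
Each formula unit contains 3 Si, equivalent to 3/1 = 3.0000 mol SiO2.
M(SiO2) = 1×28.085 + 2×15.999 = 60.083 g/mol.
Mass of SiO2 per formula unit = 3.0000 × 60.083 = 180.249 g.
SiO2 wt% = 180.249 / 278.327 × 100 = 64.76%.

64.76 wt%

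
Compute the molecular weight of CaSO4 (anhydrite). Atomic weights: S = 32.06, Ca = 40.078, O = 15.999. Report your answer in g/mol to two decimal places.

M = 1(40.078) + 1(32.06) + 4(15.999)

136.13 g/mol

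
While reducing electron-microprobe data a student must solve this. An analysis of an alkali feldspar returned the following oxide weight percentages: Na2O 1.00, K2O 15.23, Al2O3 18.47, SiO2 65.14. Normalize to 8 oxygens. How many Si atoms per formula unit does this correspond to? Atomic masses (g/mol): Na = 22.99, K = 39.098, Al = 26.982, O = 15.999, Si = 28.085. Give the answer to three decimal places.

3.002 Si apfu

Na2O (M=61.979): mol = 0.01613; Na = 0.03226, O = 0.01613.
K2O (M=94.195): mol = 0.16169; K = 0.32338, O = 0.16169.
Al2O3 (M=101.961): mol = 0.18115; Al = 0.36230, O = 0.54345.
SiO2 (M=60.083): mol = 1.08417; Si = 1.08417, O = 2.16834.
ΣO = 2.88961; factor = 8/ΣO = 2.76854.
Si apfu = 1.08417 × 2.76854 = 3.002.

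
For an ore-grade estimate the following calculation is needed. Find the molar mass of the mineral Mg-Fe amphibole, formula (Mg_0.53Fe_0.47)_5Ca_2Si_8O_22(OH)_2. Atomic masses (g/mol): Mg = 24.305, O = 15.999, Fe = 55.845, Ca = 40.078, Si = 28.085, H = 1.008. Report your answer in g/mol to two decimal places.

886.47 g/mol

The formula mass is the sum 2.65·24.305 + 2.35·55.845 + 2·40.078 + 8·28.085 + 24·15.999 + 2·1.008.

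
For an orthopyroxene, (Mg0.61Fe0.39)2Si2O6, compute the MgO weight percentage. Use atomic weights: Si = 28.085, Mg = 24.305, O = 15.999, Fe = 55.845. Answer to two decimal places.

Formula mass = 225.375 g/mol.
1.22 Mg → 1.2200 mol MgO per formula unit; M(MgO) = 40.304, so MgO mass = 49.171 g.
49.171/225.375 × 100 = 21.82 wt%.

21.82 wt%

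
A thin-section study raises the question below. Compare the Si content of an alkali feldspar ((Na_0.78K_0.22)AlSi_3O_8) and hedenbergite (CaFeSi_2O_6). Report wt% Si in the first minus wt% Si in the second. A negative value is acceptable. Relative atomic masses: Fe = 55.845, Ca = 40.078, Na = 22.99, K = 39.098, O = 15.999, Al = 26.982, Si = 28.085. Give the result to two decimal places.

9.06 percentage points

First mineral: 84.255 g Si in 265.763 g formula = 31.70 wt% Si.
Second mineral: 56.170 g Si in 248.087 g formula = 22.64 wt% Si.
31.70% − 22.64% gives a difference of 9.06 percentage points.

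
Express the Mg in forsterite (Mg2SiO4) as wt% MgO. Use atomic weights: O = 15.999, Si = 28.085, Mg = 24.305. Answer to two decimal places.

Molar mass of Mg2SiO4 = 2×24.305 + 1×28.085 + 4×15.999 = 140.691 g/mol.
Each formula unit contains 2 Mg, equivalent to 2/1 = 2.0000 mol MgO.
M(MgO) = 1×24.305 + 1×15.999 = 40.304 g/mol.
Mass of MgO per formula unit = 2.0000 × 40.304 = 80.608 g.
MgO wt% = 80.608 / 140.691 × 100 = 57.29%.

57.29 wt%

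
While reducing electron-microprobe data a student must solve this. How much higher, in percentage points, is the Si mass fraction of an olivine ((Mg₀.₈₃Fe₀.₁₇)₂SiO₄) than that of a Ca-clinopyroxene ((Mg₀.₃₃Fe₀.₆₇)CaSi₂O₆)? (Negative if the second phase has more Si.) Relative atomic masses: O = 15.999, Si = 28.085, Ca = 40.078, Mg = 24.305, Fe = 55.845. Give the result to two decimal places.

-5.08 percentage points

First mineral: 28.085 g Si in 151.415 g formula = 18.55 wt% Si.
Second mineral: 56.170 g Si in 237.679 g formula = 23.63 wt% Si.
18.55% − 23.63% gives a difference of -5.08 percentage points.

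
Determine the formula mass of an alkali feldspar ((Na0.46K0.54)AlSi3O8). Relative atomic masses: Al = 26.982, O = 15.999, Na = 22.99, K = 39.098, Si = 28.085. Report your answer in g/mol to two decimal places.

Na: 0.46 × 22.99 = 10.5754
K: 0.54 × 39.098 = 21.1129
Al: 1 × 26.982 = 26.9820
Si: 3 × 28.085 = 84.2550
O: 8 × 15.999 = 127.9920
Summing the contributions gives the formula mass.

270.92 g/mol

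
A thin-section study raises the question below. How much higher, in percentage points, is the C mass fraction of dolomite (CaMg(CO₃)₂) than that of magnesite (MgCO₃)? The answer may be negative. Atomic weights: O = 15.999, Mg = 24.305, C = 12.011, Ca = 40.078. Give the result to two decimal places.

First mineral: 24.022 g C in 184.399 g formula = 13.03 wt% C.
Second mineral: 12.011 g C in 84.313 g formula = 14.25 wt% C.
13.03% − 14.25% gives a difference of -1.22 percentage points.

-1.22 percentage points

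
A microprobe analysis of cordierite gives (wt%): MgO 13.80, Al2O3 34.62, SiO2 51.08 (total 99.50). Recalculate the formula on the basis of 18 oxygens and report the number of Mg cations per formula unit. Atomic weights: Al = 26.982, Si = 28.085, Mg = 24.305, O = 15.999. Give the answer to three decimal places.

2.013 Mg apfu

MgO (M=40.304): mol = 0.34240; Mg = 0.34240, O = 0.34240.
Al2O3 (M=101.961): mol = 0.33954; Al = 0.67908, O = 1.01862.
SiO2 (M=60.083): mol = 0.85016; Si = 0.85016, O = 1.70032.
ΣO = 3.06134; factor = 18/ΣO = 5.87978.
Mg apfu = 0.34240 × 5.87978 = 2.013.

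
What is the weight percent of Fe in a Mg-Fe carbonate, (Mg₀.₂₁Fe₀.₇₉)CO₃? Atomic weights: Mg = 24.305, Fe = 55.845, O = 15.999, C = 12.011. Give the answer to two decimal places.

40.39 wt%

M((Mg₀.₂₁Fe₀.₇₉)CO₃) = 109.230 g/mol.
Fe contributes 0.79 × 55.845 = 44.118 g per mole.
44.118/109.230 = 0.4039 → 40.39%.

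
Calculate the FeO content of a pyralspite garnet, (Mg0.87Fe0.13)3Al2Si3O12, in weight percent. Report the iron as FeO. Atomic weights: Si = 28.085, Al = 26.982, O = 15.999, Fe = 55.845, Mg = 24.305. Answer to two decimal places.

Formula mass = 415.423 g/mol.
0.39 Fe → 0.3900 mol FeO per formula unit; M(FeO) = 71.844, so FeO mass = 28.019 g.
28.019/415.423 × 100 = 6.74 wt%.

6.74 wt%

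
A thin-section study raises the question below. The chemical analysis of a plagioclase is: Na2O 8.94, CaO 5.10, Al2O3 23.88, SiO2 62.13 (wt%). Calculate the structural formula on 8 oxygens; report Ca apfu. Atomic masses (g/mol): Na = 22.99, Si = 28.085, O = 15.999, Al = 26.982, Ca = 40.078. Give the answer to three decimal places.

0.242 Ca apfu

8.94 wt% Na2O ÷ 61.979 g/mol = 0.14424 mol, giving 0.28848 Na and 0.14424 O.
5.10 wt% CaO ÷ 56.077 g/mol = 0.09095 mol, giving 0.09095 Ca and 0.09095 O.
23.88 wt% Al2O3 ÷ 101.961 g/mol = 0.23421 mol, giving 0.46842 Al and 0.70263 O.
62.13 wt% SiO2 ÷ 60.083 g/mol = 1.03407 mol, giving 1.03407 Si and 2.06814 O.
Oxygen sums to 3.00596; scaling by 8/3.00596 = 2.66138 puts the formula on 8 O.
Ca: 0.09095 × 2.66138 = 0.242 atoms per formula unit.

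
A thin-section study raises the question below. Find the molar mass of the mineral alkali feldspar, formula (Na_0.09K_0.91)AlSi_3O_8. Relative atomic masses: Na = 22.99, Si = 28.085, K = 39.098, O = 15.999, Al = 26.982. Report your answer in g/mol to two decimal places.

276.88 g/mol

M = 0.09·22.99 + 0.91·39.098 + 1·26.982 + 3·28.085 + 8·15.999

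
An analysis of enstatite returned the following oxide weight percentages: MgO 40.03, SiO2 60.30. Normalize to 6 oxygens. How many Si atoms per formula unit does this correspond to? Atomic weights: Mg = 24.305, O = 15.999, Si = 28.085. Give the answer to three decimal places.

MgO: 40.03/40.304 = 0.99320 mol → 0.99320 mol Mg, 0.99320 mol O.
SiO2: 60.30/60.083 = 1.00361 mol → 1.00361 mol Si, 2.00722 mol O.
Total oxygen = 3.00042 mol. Normalization factor = 6/3.00042 = 1.99972.
Si per 6 O = 1.00361 × 1.99972 = 2.007.

2.007 Si apfu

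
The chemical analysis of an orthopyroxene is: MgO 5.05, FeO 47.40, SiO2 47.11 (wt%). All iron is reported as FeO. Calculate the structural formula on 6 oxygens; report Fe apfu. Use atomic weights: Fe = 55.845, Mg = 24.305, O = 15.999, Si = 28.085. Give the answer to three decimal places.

1.682 Fe apfu

5.05 wt% MgO ÷ 40.304 g/mol = 0.12530 mol, giving 0.12530 Mg and 0.12530 O.
47.40 wt% FeO ÷ 71.844 g/mol = 0.65976 mol, giving 0.65976 Fe and 0.65976 O.
47.11 wt% SiO2 ÷ 60.083 g/mol = 0.78408 mol, giving 0.78408 Si and 1.56816 O.
Oxygen sums to 2.35322; scaling by 6/2.35322 = 2.54970 puts the formula on 6 O.
Fe: 0.65976 × 2.54970 = 1.682 atoms per formula unit.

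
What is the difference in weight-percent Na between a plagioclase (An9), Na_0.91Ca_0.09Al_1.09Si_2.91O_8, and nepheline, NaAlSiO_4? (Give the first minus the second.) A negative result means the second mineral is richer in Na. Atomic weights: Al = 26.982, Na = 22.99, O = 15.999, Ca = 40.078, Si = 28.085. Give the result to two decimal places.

Na in Na_0.91Ca_0.09Al_1.09Si_2.91O_8: molar mass 263.658 g/mol; 0.91×22.99 = 20.921 g → 7.93 wt%.
Na in NaAlSiO_4: molar mass 142.053 g/mol; 1×22.99 = 22.990 g → 16.18 wt%.
Difference = 7.93 − 16.18 = -8.25 percentage points.

-8.25 percentage points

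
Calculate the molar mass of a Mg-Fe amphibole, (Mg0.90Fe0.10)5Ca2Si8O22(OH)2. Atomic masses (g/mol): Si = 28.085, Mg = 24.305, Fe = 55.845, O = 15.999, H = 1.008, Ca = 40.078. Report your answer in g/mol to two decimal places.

828.12 g/mol

The formula mass is the sum 4.50·24.305 + 0.50·55.845 + 2·40.078 + 8·28.085 + 24·15.999 + 2·1.008.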